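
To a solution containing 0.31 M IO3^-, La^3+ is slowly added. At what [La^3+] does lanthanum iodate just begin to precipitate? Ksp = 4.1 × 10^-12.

1.4 × 10^-10 M

La(IO3)3(s) ⇌ La^3+(aq) + 3 IO3^-(aq)
Ksp = [La^3+][IO3^-]^3
Precipitation begins when Q = Ksp. With [IO3^-] = 0.31 M:
4.1 × 10^-12 = (0.31)^3 × [La^3+]
[La^3+] = (4.1 × 10^-12 / 2.98 x 10^-2) = 1.4 × 10^-10 M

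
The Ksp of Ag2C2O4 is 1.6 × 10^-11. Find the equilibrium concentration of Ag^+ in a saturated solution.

Ag2C2O4(s) <=> 2 Ag^+(aq) + C2O4^2-(aq)
Ksp = [Ag^+]^2[C2O4^2-]
Let s = molar solubility. Then [Ag^+] = 2s and [C2O4^2-] = s.
Ksp = (2s)^2s = 4s^3
s = (1.6 × 10^-11 / 4)^(1/3) = 1.59 × 10^-4 M
[Ag^+] = 2s = 3.2 × 10^-4 M

[Ag^+] ≈ 3.2 x 10^-4 M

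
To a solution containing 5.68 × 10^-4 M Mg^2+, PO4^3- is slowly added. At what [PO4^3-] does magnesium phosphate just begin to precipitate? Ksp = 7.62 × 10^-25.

Mg3(PO4)2(s) ⇌ 3 Mg^2+(aq) + 2 PO4^3-(aq)
Ksp = [Mg^2+]^3[PO4^3-]^2
Precipitation begins when Q = Ksp. With [Mg^2+] = 5.68 × 10^-4 M:
7.62 × 10^-25 = (5.68 × 10^-4)^3 × [PO4^3-]^2
[PO4^3-] = (7.62 × 10^-25 / 1.833 x 10^-10)^(1/2) = 6.45 × 10^-8 M

[PO4^3-] = 6.45 × 10^-8 M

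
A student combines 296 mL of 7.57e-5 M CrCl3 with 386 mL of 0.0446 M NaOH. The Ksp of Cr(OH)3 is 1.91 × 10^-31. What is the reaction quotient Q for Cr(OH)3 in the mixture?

5.28e-10

Total volume = 296 + 386 = 682 mL.
[Cr^3+] = 7.57 x 10^-5 × (296/682) = 3.286 x 10^-5 M
[OH^-] = 4.46 x 10^-2 × (386/682) = 2.524 x 10^-2 M
Cr(OH)3(s) ⇌ Cr^3+ + 3 OH^-, so Q = [Cr^3+][OH^-]^3
Q = (3.286 × 10^-5)(2.524 × 10^-2)^3 = 5.28 x 10^-10
Q > Ksp, so Cr(OH)3 will precipitate.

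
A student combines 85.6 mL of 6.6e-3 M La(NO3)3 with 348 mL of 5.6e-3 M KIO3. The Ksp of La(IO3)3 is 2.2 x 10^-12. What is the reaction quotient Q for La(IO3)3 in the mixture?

Q ≈ 1.2e-10

Total volume = 85.6 + 348 = 433.6 mL.
[La^3+] = 6.6 × 10^-3 × (85.6/433.6) = 1.30 × 10^-3 M
[IO3^-] = 5.6 x 10^-3 × (348/433.6) = 4.49 x 10^-3 M
La(IO3)3(s) <=> La^3+ + 3 IO3^-, so Q = [La^3+][IO3^-]^3
Q = (1.30 × 10^-3)(4.49 × 10^-3)^3 = 1.2 x 10^-10
Q > Ksp, so La(IO3)3 will precipitate.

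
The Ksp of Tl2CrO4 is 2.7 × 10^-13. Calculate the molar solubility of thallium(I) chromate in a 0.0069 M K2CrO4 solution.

Tl2CrO4(s) ⇌ 2 Tl^+ + CrO4^2-
Ksp = [Tl^+]^2[CrO4^2-]
If s mol/L dissolves here, [Tl^+] = 2s, [CrO4^2-] = 0.0069 + s ≈ 0.0069 (Ksp is small, so little additional dissolves).
Ksp ≈ (2s)^2 × 0.0069
s = 3.1 × 10^-6 M
Check: s = 3.1 × 10^-6 ≪ 0.0069, so the approximation is valid.

s = 3.1 × 10^-6 M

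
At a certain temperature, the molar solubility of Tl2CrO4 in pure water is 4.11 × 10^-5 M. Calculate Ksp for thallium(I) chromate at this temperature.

Tl2CrO4(s) ⇌ 2 Tl^+ + CrO4^2-
With molar solubility s: [Tl^+] = 2s, [CrO4^2-] = s.
Ksp = [Tl^+]^2[CrO4^2-]
So Ksp = (2s)^2 × s = 4s^3
Ksp = 4 × (4.11 × 10^-5)^3 = 2.78 × 10^-13

2.78 × 10^-13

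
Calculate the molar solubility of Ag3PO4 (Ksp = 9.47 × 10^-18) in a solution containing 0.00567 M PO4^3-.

Ag3PO4(s) <=> 3 Ag^+(aq) + PO4^3-(aq)
Ksp = [Ag^+]^3[PO4^3-]
Let s = moles of Ag3PO4 that dissolve per litre. [Ag^+] = 3s, [PO4^3-] = 0.00567 + s ≈ 0.00567 (since the PO4^3- already present dominates).
Ksp ≈ (3s)^3 × 0.00567
s = 3.95 × 10^-6 M
Check: s = 4.0 x 10^-6 ≪ 0.00567, so the approximation is valid.

3.95 × 10^-6 M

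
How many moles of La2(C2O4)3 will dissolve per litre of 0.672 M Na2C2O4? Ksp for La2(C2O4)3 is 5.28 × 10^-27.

6.60 × 10^-14 M

La2(C2O4)3(s) <=> 2 La^3+ + 3 C2O4^2-
Ksp = [La^3+]^2[C2O4^2-]^3
Let s = moles of La2(C2O4)3 that dissolve per litre. [La^3+] = 2s, [C2O4^2-] = 0.672 + 3s ≈ 0.672 (since C2O4^2- from Na2C2O4 dominates).
Ksp ≈ (2s)^2 × (0.672)^3
s = 6.60 x 10^-14 M
Check: 3s = 2.0 × 10^-13 ≪ 0.672, so the approximation is valid.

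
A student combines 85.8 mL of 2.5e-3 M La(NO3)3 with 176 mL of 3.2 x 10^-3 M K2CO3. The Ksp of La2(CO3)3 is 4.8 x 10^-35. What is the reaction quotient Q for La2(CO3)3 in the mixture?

Total volume = 85.8 + 176 = 261.8 mL.
[La^3+] = 2.5 x 10^-3 × (85.8/261.8) = 8.19 x 10^-4 M
[CO3^2-] = 3.2 x 10^-3 × (176/261.8) = 2.15 × 10^-3 M
La2(CO3)3(s) <=> 2 La^3+(aq) + 3 CO3^2-(aq), so Q = [La^3+]^2[CO3^2-]^3
Q = (8.19 × 10^-4)^2(2.15 × 10^-3)^3 = 6.7 × 10^-15
Q > Ksp, so La2(CO3)3 will precipitate.

6.7e-15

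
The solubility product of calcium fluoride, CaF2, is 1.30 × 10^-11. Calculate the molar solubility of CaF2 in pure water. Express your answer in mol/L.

CaF2(s) ⇌ Ca^2+(aq) + 2 F^-(aq)
Ksp = [Ca^2+][F^-]^2
Let s = molar solubility. Then [Ca^2+] = s and [F^-] = 2s.
So Ksp = s × (2s)^2 = 4s^3
s = (1.30 × 10^-11 / 4)^(1/3) = 1.48 × 10^-4 M

s = 1.48e-4 M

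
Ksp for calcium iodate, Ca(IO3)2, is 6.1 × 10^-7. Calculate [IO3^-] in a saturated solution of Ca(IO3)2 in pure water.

0.011 M

Ca(IO3)2(s) ⇌ Ca^2+ + 2 IO3^-
Ksp = [Ca^2+][IO3^-]^2
Let s = molar solubility. Then [Ca^2+] = s and [IO3^-] = 2s.
Substituting: Ksp = s(2s)^2 = 4s^3
Solving, s = (6.1 × 10^-7/4)^(1/3) = 5.34 × 10^-3 M
[IO3^-] = 2s = 1.1 x 10^-2 M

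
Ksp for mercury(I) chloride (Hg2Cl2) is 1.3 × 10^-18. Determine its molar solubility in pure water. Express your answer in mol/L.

Hg2Cl2(s) ⇌ Hg2^2+ + 2 Cl^-
Ksp = [Hg2^2+][Cl^-]^2
With molar solubility s: [Hg2^2+] = s, [Cl^-] = 2s.
Ksp = s(2s)^2 = 4s^3
Solving, s = (1.3 × 10^-18/4)^(1/3) = 6.9 x 10^-7 M

s = 6.9e-7 M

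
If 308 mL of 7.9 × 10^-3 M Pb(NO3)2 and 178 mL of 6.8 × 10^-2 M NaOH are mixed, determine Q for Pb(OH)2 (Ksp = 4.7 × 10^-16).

Q = 3.1e-6

Total volume = 308 + 178 = 486 mL.
[Pb^2+] = 7.9 × 10^-3 × (308/486) = 5.01 × 10^-3 M
[OH^-] = 6.8 x 10^-2 × (178/486) = 2.49 × 10^-2 M
Pb(OH)2(s) ⇌ Pb^2+(aq) + 2 OH^-(aq), so Q = [Pb^2+][OH^-]^2
Q = (5.01 × 10^-3)(2.49 × 10^-2)^2 = 3.1 x 10^-6
Q > Ksp, so Pb(OH)2 will precipitate.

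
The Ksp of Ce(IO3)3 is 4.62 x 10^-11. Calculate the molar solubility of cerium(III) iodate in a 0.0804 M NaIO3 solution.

Ce(IO3)3(s) ⇌ Ce^3+ + 3 IO3^-
Ksp = [Ce^3+][IO3^-]^3
If s mol/L dissolves here, [Ce^3+] = s, [IO3^-] = 0.0804 + 3s ≈ 0.0804 (Ksp is small, so little additional dissolves).
Ksp ≈ s × (0.0804)^3
s = 8.89 x 10^-8 M
Check: 3s = 2.7 x 10^-7 ≪ 0.0804, so the approximation is valid.

s ≈ 8.89 x 10^-8 M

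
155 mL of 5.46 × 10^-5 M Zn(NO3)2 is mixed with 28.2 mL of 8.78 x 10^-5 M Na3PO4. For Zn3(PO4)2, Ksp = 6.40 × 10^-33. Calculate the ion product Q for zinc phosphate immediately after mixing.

Q ≈ 1.80 × 10^-23

Total volume = 155 + 28.2 = 183.2 mL.
[Zn^2+] = 5.46 x 10^-5 × (155/183.2) = 4.620 x 10^-5 M
[PO4^3-] = 8.78 x 10^-5 × (28.2/183.2) = 1.352 × 10^-5 M
Zn3(PO4)2(s) ⇌ 3 Zn^2+(aq) + 2 PO4^3-(aq), so Q = [Zn^2+]^3[PO4^3-]^2
Q = (4.620 x 10^-5)^3(1.352 × 10^-5)^2 = 1.80 × 10^-23
Q > Ksp, so Zn3(PO4)2 will precipitate.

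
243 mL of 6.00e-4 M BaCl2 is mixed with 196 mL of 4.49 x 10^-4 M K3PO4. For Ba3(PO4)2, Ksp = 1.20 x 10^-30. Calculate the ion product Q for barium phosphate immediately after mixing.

1.47 × 10^-18

Total volume = 243 + 196 = 439 mL.
[Ba^2+] = 6.00 × 10^-4 × (243/439) = 3.321 × 10^-4 M
[PO4^3-] = 4.49 x 10^-4 × (196/439) = 2.005 x 10^-4 M
Ba3(PO4)2(s) ⇌ 3 Ba^2+ + 2 PO4^3-, so Q = [Ba^2+]^3[PO4^3-]^2
Q = (3.321 x 10^-4)^3(2.005 × 10^-4)^2 = 1.47 × 10^-18
Q > Ksp, so Ba3(PO4)2 will precipitate.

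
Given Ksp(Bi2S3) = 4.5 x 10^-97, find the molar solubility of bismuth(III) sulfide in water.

Bi2S3(s) ⇌ 2 Bi^3+(aq) + 3 S^2-(aq)
Ksp = [Bi^3+]^2[S^2-]^3
For each mole of Bi2S3 that dissolves: [Bi^3+] = 2s, [S^2-] = 3s.
So Ksp = (2s)^2 × (3s)^3 = 108s^5
s = (4.5 x 10^-97 / 108)^(1/5) = 2.1 × 10^-20 M

s = 2.1 × 10^-20 M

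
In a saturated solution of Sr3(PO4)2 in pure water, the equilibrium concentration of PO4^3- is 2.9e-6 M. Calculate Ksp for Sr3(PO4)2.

Sr3(PO4)2(s) <=> 3 Sr^2+(aq) + 2 PO4^3-(aq)
Stoichiometry gives [Sr^2+] = (3/2)[PO4^3-] = 4.35 x 10^-6 M.
Ksp = [Sr^2+]^3[PO4^3-]^2
Ksp = (4.35 x 10^-6)^3 × (2.9 × 10^-6)^2 = 6.9 × 10^-28

Ksp = 6.9e-28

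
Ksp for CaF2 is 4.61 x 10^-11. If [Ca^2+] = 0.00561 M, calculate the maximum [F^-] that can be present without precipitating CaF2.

CaF2(s) ⇌ Ca^2+(aq) + 2 F^-(aq)
Ksp = [Ca^2+][F^-]^2
Precipitation begins when Q = Ksp. With [Ca^2+] = 0.00561 M:
4.61 x 10^-11 = (0.00561) × [F^-]^2
[F^-] = (4.61 x 10^-11 / 5.61 × 10^-3)^(1/2) = 9.07 × 10^-5 M

[F^-] = 9.07 × 10^-5 M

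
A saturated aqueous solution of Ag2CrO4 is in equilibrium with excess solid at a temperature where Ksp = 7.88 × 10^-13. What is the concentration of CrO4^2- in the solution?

5.82e-5 M

Ag2CrO4(s) ⇌ 2 Ag^+(aq) + CrO4^2-(aq)
Ksp = [Ag^+]^2[CrO4^2-]
Let s = molar solubility. Then [Ag^+] = 2s and [CrO4^2-] = s.
Ksp = (2s)^2s = 4s^3
Solving, s = (7.88 × 10^-13/4)^(1/3) = 5.819 × 10^-5 M
[CrO4^2-] = s = 5.82 × 10^-5 M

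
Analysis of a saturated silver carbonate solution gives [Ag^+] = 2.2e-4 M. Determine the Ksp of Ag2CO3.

5.3 x 10^-12

Ag2CO3(s) ⇌ 2 Ag^+(aq) + CO3^2-(aq)
Stoichiometry gives [CO3^2-] = (1/2)[Ag^+] = 1.10 × 10^-4 M.
Ksp = [Ag^+]^2[CO3^2-]
Ksp = (2.2 x 10^-4)^2 × 1.10 × 10^-4 = 5.3 × 10^-12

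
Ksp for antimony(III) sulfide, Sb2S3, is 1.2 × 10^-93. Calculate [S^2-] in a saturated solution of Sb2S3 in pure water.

Sb2S3(s) <=> 2 Sb^3+ + 3 S^2-
Ksp = [Sb^3+]^2[S^2-]^3
With molar solubility s: [Sb^3+] = 2s, [S^2-] = 3s.
So Ksp = (2s)^2 × (3s)^3 = 108s^5
s^5 = 1.2 × 10^-93 / 108, so s = 1.02 × 10^-19 M
[S^2-] = 3s = 3.1 × 10^-19 M

[S^2-] ≈ 3.1 × 10^-19 M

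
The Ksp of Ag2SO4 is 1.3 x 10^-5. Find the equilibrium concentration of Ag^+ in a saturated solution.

Ag2SO4(s) ⇌ 2 Ag^+ + SO4^2-
Ksp = [Ag^+]^2[SO4^2-]
With molar solubility s: [Ag^+] = 2s, [SO4^2-] = s.
Substituting: Ksp = (2s)^2s = 4s^3
s^3 = 1.3 x 10^-5 / 4, so s = 1.48 x 10^-2 M
[Ag^+] = 2s = 3.0 × 10^-2 M

[Ag^+] ≈ 0.030 M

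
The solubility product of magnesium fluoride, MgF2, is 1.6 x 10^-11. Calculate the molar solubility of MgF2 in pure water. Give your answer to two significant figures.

MgF2(s) ⇌ Mg^2+(aq) + 2 F^-(aq)
Ksp = [Mg^2+][F^-]^2
With molar solubility s: [Mg^2+] = s, [F^-] = 2s.
So Ksp = s × (2s)^2 = 4s^3
s = (1.6 x 10^-11 / 4)^(1/3) = 1.6 × 10^-4 M

1.6e-4 M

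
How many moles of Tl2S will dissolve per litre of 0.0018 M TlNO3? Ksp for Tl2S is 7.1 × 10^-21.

2.2 × 10^-15 M

Tl2S(s) ⇌ 2 Tl^+(aq) + S^2-(aq)
Ksp = [Tl^+]^2[S^2-]
If s mol/L dissolves here, [Tl^+] = 0.0018 + 2s ≈ 0.0018, [S^2-] = s (Ksp is small, so little additional dissolves).
Ksp ≈ (0.0018)^2 × s
s = 2.2 × 10^-15 M
Check: 2s = 4.4 × 10^-15 ≪ 0.0018, so the approximation is valid.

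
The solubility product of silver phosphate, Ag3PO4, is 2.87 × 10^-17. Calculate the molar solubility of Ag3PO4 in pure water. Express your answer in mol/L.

s = 3.21e-5 M

Ag3PO4(s) ⇌ 3 Ag^+(aq) + PO4^3-(aq)
Ksp = [Ag^+]^3[PO4^3-]
With molar solubility s: [Ag^+] = 3s, [PO4^3-] = s.
Substituting: Ksp = (3s)^3s = 27s^4
s = (2.87 × 10^-17 / 27)^(1/4) = 3.21 × 10^-5 M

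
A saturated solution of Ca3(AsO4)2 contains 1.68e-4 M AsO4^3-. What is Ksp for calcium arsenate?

4.52e-19

Ca3(AsO4)2(s) ⇌ 3 Ca^2+(aq) + 2 AsO4^3-(aq)
Stoichiometry gives [Ca^2+] = (3/2)[AsO4^3-] = 2.520 × 10^-4 M.
Ksp = [Ca^2+]^3[AsO4^3-]^2
Ksp = (2.520 × 10^-4)^3 × (1.68 x 10^-4)^2 = 4.52 × 10^-19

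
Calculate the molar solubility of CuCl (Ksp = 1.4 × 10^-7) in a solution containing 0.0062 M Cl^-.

CuCl(s) ⇌ Cu^+ + Cl^-
Ksp = [Cu^+][Cl^-]
Let s be the molar solubility in this solution. [Cu^+] = s, [Cl^-] = 0.0062 + s ≈ 0.0062 (common-ion effect: Cl^- is already 0.0062 M).
Ksp ≈ s × 0.0062
s = 2.3 × 10^-5 M
Check: s = 2.3 × 10^-5 ≪ 0.0062, so the approximation is valid.

2.3 × 10^-5 M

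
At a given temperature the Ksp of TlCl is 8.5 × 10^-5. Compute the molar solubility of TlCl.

TlCl(s) ⇌ Tl^+ + Cl^-
Ksp = [Tl^+][Cl^-]
If s mol/L of TlCl dissolves, [Tl^+] = s and [Cl^-] = s.
Ksp = s × s = s^2
s = (8.5 × 10^-5)^(1/2) = 9.2 × 10^-3 M

s ≈ 9.2e-3 M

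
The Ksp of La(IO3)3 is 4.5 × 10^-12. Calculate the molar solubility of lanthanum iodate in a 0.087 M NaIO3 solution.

s ≈ 6.8 × 10^-9 M

La(IO3)3(s) <=> La^3+(aq) + 3 IO3^-(aq)
Ksp = [La^3+][IO3^-]^3
Let s be the molar solubility in this solution. [La^3+] = s, [IO3^-] = 0.087 + 3s ≈ 0.087 (common-ion effect: IO3^- is already 0.087 M).
Ksp ≈ s × (0.087)^3
s = 6.8 x 10^-9 M
Check: 3s = 2.1 x 10^-8 ≪ 0.087, so the approximation is valid.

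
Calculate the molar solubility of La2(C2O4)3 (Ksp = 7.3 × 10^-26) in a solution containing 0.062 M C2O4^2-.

La2(C2O4)3(s) ⇌ 2 La^3+ + 3 C2O4^2-
Ksp = [La^3+]^2[C2O4^2-]^3
Let s = moles of La2(C2O4)3 that dissolve per litre. [La^3+] = 2s, [C2O4^2-] = 0.062 + 3s ≈ 0.062 (Ksp is small, so little additional dissolves).
Ksp ≈ (2s)^2 × (0.062)^3
s = 8.8 × 10^-12 M
Check: 3s = 2.6 × 10^-11 ≪ 0.062, so the approximation is valid.

s = 8.8e-12 M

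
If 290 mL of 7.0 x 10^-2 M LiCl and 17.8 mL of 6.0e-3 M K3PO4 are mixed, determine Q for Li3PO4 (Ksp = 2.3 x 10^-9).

Q = 1.0e-7

Total volume = 290 + 17.8 = 307.8 mL.
[Li^+] = 7.0 × 10^-2 × (290/307.8) = 6.60 × 10^-2 M
[PO4^3-] = 6.0 × 10^-3 × (17.8/307.8) = 3.47 x 10^-4 M
Li3PO4(s) ⇌ 3 Li^+(aq) + PO4^3-(aq), so Q = [Li^+]^3[PO4^3-]
Q = (6.60 × 10^-2)^3(3.47 x 10^-4) = 1.0 × 10^-7
Q > Ksp, so Li3PO4 will precipitate.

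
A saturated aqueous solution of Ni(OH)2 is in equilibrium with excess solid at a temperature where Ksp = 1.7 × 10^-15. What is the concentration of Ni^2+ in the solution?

[Ni^2+] ≈ 7.5 x 10^-6 M

Ni(OH)2(s) <=> Ni^2+ + 2 OH^-
Ksp = [Ni^2+][OH^-]^2
With molar solubility s: [Ni^2+] = s, [OH^-] = 2s.
Substituting: Ksp = s(2s)^2 = 4s^3
Solving, s = (1.7 × 10^-15/4)^(1/3) = 7.52 × 10^-6 M
[Ni^2+] = s = 7.5 × 10^-6 M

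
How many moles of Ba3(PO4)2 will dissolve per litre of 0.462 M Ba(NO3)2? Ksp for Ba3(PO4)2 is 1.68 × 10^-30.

Ba3(PO4)2(s) ⇌ 3 Ba^2+ + 2 PO4^3-
Ksp = [Ba^2+]^3[PO4^3-]^2
Let s be the molar solubility in this solution. [Ba^2+] = 0.462 + 3s ≈ 0.462, [PO4^3-] = 2s (common-ion effect: Ba^2+ is already 0.462 M).
Ksp ≈ (0.462)^3 × (2s)^2
s = 2.06 x 10^-15 M
Check: 3s = 6.2 × 10^-15 ≪ 0.462, so the approximation is valid.

2.06 × 10^-15 M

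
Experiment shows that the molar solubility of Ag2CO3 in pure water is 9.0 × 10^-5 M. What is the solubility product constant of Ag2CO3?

Ag2CO3(s) ⇌ 2 Ag^+ + CO3^2-
Let s = molar solubility. Then [Ag^+] = 2s and [CO3^2-] = s.
Ksp = [Ag^+]^2[CO3^2-]
So Ksp = (2s)^2 × s = 4s^3
Ksp = 4 × (9.0 × 10^-5)^3 = 2.9 × 10^-12

Ksp = 2.9e-12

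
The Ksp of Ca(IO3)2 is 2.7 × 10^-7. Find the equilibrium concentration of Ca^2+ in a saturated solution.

[Ca^2+] = 4.1 × 10^-3 M

Ca(IO3)2(s) <=> Ca^2+ + 2 IO3^-
Ksp = [Ca^2+][IO3^-]^2
If s mol/L of Ca(IO3)2 dissolves, [Ca^2+] = s and [IO3^-] = 2s.
Substituting: Ksp = s(2s)^2 = 4s^3
s = (2.7 × 10^-7 / 4)^(1/3) = 4.07 × 10^-3 M
[Ca^2+] = s = 4.1 × 10^-3 M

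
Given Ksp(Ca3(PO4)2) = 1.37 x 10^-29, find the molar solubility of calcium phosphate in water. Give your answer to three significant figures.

Ca3(PO4)2(s) <=> 3 Ca^2+(aq) + 2 PO4^3-(aq)
Ksp = [Ca^2+]^3[PO4^3-]^2
Let s = molar solubility. Then [Ca^2+] = 3s and [PO4^3-] = 2s.
So Ksp = (3s)^3 × (2s)^2 = 108s^5
Solving, s = (1.37 x 10^-29/108)^(1/5) = 6.62 x 10^-7 M

6.62e-7 M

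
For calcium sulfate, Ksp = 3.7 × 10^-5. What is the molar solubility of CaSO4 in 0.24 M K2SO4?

1.5e-4 M

CaSO4(s) ⇌ Ca^2+ + SO4^2-
Ksp = [Ca^2+][SO4^2-]
Let s = moles of CaSO4 that dissolve per litre. [Ca^2+] = s, [SO4^2-] = 0.24 + s ≈ 0.24 (since SO4^2- from K2SO4 dominates).
Ksp ≈ s × 0.24
s = 1.5 x 10^-4 M
Check: s = 1.5 × 10^-4 ≪ 0.24, so the approximation is valid.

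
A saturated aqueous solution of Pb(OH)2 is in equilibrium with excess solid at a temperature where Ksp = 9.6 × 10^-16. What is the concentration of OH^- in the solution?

Pb(OH)2(s) <=> Pb^2+(aq) + 2 OH^-(aq)
Ksp = [Pb^2+][OH^-]^2
Let s = molar solubility. Then [Pb^2+] = s and [OH^-] = 2s.
So Ksp = s × (2s)^2 = 4s^3
Solving, s = (9.6 × 10^-16/4)^(1/3) = 6.21 x 10^-6 M
[OH^-] = 2s = 1.2 × 10^-5 M

[OH^-] = 1.2 × 10^-5 M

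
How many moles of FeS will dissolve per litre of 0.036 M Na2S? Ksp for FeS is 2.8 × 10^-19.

FeS(s) <=> Fe^2+(aq) + S^2-(aq)
Ksp = [Fe^2+][S^2-]
Let s be the molar solubility in this solution. [Fe^2+] = s, [S^2-] = 0.036 + s ≈ 0.036 (common-ion effect: S^2- is already 0.036 M).
Ksp ≈ s × 0.036
s = 7.8 × 10^-18 M
Check: s = 7.8 × 10^-18 ≪ 0.036, so the approximation is valid.

s ≈ 7.8 × 10^-18 M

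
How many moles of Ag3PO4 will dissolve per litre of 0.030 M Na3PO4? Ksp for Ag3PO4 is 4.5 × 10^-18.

Ag3PO4(s) ⇌ 3 Ag^+ + PO4^3-
Ksp = [Ag^+]^3[PO4^3-]
If s mol/L dissolves here, [Ag^+] = 3s, [PO4^3-] = 0.030 + s ≈ 0.030 (common-ion effect: PO4^3- is already 0.030 M).
Ksp ≈ (3s)^3 × 0.030
s = 1.8 × 10^-6 M
Check: s = 1.8 × 10^-6 ≪ 0.030, so the approximation is valid.

s = 1.8e-6 M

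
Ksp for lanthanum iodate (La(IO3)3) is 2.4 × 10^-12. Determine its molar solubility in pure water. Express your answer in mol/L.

s = 5.5e-4 M

La(IO3)3(s) <=> La^3+ + 3 IO3^-
Ksp = [La^3+][IO3^-]^3
For each mole of La(IO3)3 that dissolves: [La^3+] = s, [IO3^-] = 3s.
Ksp = s(3s)^3 = 27s^4
s = (2.4 × 10^-12 / 27)^(1/4) = 5.5 × 10^-4 M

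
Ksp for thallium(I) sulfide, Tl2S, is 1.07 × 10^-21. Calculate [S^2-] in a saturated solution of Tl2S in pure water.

Tl2S(s) ⇌ 2 Tl^+ + S^2-
Ksp = [Tl^+]^2[S^2-]
Let s = molar solubility. Then [Tl^+] = 2s and [S^2-] = s.
Substituting: Ksp = (2s)^2s = 4s^3
s = (1.07 × 10^-21 / 4)^(1/3) = 6.443 × 10^-8 M
[S^2-] = s = 6.44 × 10^-8 M

[S^2-] = 6.44 x 10^-8 M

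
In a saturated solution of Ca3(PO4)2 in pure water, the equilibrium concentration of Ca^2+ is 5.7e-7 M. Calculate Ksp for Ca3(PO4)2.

Ksp = 2.7e-32

Ca3(PO4)2(s) ⇌ 3 Ca^2+(aq) + 2 PO4^3-(aq)
Stoichiometry gives [PO4^3-] = (2/3)[Ca^2+] = 3.80 x 10^-7 M.
Ksp = [Ca^2+]^3[PO4^3-]^2
Ksp = (5.7 x 10^-7)^3 × (3.80 × 10^-7)^2 = 2.7 × 10^-32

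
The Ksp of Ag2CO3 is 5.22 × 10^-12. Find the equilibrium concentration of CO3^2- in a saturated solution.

Ag2CO3(s) ⇌ 2 Ag^+(aq) + CO3^2-(aq)
Ksp = [Ag^+]^2[CO3^2-]
With molar solubility s: [Ag^+] = 2s, [CO3^2-] = s.
Ksp = (2s)^2s = 4s^3
s^3 = 5.22 × 10^-12 / 4, so s = 1.093 x 10^-4 M
[CO3^2-] = s = 1.09 × 10^-4 M

1.09e-4 M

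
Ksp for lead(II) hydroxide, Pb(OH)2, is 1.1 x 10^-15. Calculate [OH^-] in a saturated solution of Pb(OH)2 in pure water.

Pb(OH)2(s) <=> Pb^2+ + 2 OH^-
Ksp = [Pb^2+][OH^-]^2
Let s = molar solubility. Then [Pb^2+] = s and [OH^-] = 2s.
Substituting: Ksp = s(2s)^2 = 4s^3
s = (1.1 x 10^-15 / 4)^(1/3) = 6.50 x 10^-6 M
[OH^-] = 2s = 1.3 × 10^-5 M

1.3 × 10^-5 M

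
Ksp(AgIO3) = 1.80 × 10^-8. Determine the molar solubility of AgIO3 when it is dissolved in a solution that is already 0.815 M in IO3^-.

AgIO3(s) ⇌ Ag^+ + IO3^-
Ksp = [Ag^+][IO3^-]
If s mol/L dissolves here, [Ag^+] = s, [IO3^-] = 0.815 + s ≈ 0.815 (Ksp is small, so little additional dissolves).
Ksp ≈ s × 0.815
s = 2.21 × 10^-8 M
Check: s = 2.2 x 10^-8 ≪ 0.815, so the approximation is valid.

s ≈ 2.21 x 10^-8 M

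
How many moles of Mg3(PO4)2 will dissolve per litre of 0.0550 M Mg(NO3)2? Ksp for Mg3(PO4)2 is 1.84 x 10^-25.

Mg3(PO4)2(s) ⇌ 3 Mg^2+ + 2 PO4^3-
Ksp = [Mg^2+]^3[PO4^3-]^2
Let s = moles of Mg3(PO4)2 that dissolve per litre. [Mg^2+] = 0.0550 + 3s ≈ 0.0550, [PO4^3-] = 2s (Ksp is small, so little additional dissolves).
Ksp ≈ (0.0550)^3 × (2s)^2
s = 1.66 × 10^-11 M
Check: 3s = 5.0 × 10^-11 ≪ 0.0550, so the approximation is valid.

s ≈ 1.66e-11 M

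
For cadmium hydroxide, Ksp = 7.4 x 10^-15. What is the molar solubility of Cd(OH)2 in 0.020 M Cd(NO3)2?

Cd(OH)2(s) <=> Cd^2+ + 2 OH^-
Ksp = [Cd^2+][OH^-]^2
Let s be the molar solubility in this solution. [Cd^2+] = 0.020 + s ≈ 0.020, [OH^-] = 2s (Ksp is small, so little additional dissolves).
Ksp ≈ 0.020 × (2s)^2
s = 3.0 × 10^-7 M
Check: s = 3.0 x 10^-7 ≪ 0.020, so the approximation is valid.

s ≈ 3.0 × 10^-7 M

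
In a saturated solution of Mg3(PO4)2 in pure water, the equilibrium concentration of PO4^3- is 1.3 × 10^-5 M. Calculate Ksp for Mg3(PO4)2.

Ksp ≈ 1.3 × 10^-24

Mg3(PO4)2(s) ⇌ 3 Mg^2+ + 2 PO4^3-
Stoichiometry gives [Mg^2+] = (3/2)[PO4^3-] = 1.95 × 10^-5 M.
Ksp = [Mg^2+]^3[PO4^3-]^2
Ksp = (1.95 x 10^-5)^3 × (1.3 × 10^-5)^2 = 1.3 × 10^-24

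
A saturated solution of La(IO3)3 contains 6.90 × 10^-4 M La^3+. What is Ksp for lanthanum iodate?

La(IO3)3(s) <=> La^3+ + 3 IO3^-
Stoichiometry gives [IO3^-] = (3/1)[La^3+] = 2.070 × 10^-3 M.
Ksp = [La^3+][IO3^-]^3
Ksp = 6.90 × 10^-4 × (2.070 × 10^-3)^3 = 6.12 × 10^-12

Ksp = 6.12 x 10^-12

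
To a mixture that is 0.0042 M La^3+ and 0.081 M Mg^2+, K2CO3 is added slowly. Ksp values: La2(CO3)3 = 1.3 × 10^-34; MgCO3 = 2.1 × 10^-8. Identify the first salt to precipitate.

La2(CO3)3

Precipitation of each salt starts when its ion product equals its Ksp.
For La2(CO3)3: 1.3 × 10^-34 = (0.0042)^2 × [CO3^2-]^3  ⇒  [CO3^2-] = 1.9 × 10^-10 M.
For MgCO3: 2.1 × 10^-8 = 0.081 × [CO3^2-]  ⇒  [CO3^2-] = 2.6 × 10^-7 M.
The salt with the lower threshold [CO3^2-] precipitates first: La2(CO3)3.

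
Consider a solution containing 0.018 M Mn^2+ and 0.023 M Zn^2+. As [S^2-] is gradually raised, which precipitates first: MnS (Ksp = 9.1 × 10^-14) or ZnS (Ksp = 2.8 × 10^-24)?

Each salt begins to precipitate when Q = Ksp, i.e. when [S^2-] reaches its threshold.
For MnS: 9.1 × 10^-14 = 0.018 × [S^2-]  ⇒  [S^2-] = 5.1 × 10^-12 M.
For ZnS: 2.8 × 10^-24 = 0.023 × [S^2-]  ⇒  [S^2-] = 1.2 x 10^-22 M.
The salt with the lower threshold [S^2-] precipitates first: ZnS.

ZnS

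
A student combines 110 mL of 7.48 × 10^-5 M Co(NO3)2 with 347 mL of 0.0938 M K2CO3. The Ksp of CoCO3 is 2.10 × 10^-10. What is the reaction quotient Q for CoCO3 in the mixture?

Q ≈ 1.28 × 10^-6

Total volume = 110 + 347 = 457 mL.
[Co^2+] = 7.48 × 10^-5 × (110/457) = 1.800 × 10^-5 M
[CO3^2-] = 9.38 × 10^-2 × (347/457) = 7.122 x 10^-2 M
CoCO3(s) ⇌ Co^2+(aq) + CO3^2-(aq), so Q = [Co^2+][CO3^2-]
Q = (1.800 × 10^-5)(7.122 x 10^-2) = 1.28 × 10^-6
Q > Ksp, so CoCO3 will precipitate.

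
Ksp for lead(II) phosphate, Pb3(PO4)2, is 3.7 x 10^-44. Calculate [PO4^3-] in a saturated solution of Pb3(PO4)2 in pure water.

[PO4^3-] = 1.6 × 10^-9 M

Pb3(PO4)2(s) <=> 3 Pb^2+(aq) + 2 PO4^3-(aq)
Ksp = [Pb^2+]^3[PO4^3-]^2
If s mol/L of Pb3(PO4)2 dissolves, [Pb^2+] = 3s and [PO4^3-] = 2s.
Ksp = (3s)^3(2s)^2 = 108s^5
s = (3.7 x 10^-44 / 108)^(1/5) = 8.07 x 10^-10 M
[PO4^3-] = 2s = 1.6 x 10^-9 M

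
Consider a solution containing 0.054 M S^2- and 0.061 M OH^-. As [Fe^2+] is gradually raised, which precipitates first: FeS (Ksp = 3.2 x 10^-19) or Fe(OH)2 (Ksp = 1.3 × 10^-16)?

Each salt begins to precipitate when Q = Ksp, i.e. when [Fe^2+] reaches its threshold.
For FeS: 3.2 x 10^-19 = 0.054 × [Fe^2+]  ⇒  [Fe^2+] = 5.9 x 10^-18 M.
For Fe(OH)2: 1.3 × 10^-16 = (0.061)^2 × [Fe^2+]  ⇒  [Fe^2+] = 3.5 × 10^-14 M.
The salt with the lower threshold [Fe^2+] precipitates first: FeS.

FeS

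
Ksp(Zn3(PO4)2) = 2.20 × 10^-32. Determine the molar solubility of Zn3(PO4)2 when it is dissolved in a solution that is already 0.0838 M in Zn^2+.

s ≈ 3.06e-15 M

Zn3(PO4)2(s) <=> 3 Zn^2+ + 2 PO4^3-
Ksp = [Zn^2+]^3[PO4^3-]^2
Let s be the molar solubility in this solution. [Zn^2+] = 0.0838 + 3s ≈ 0.0838, [PO4^3-] = 2s (since the Zn^2+ already present dominates).
Ksp ≈ (0.0838)^3 × (2s)^2
s = 3.06 × 10^-15 M
Check: 3s = 9.2 x 10^-15 ≪ 0.0838, so the approximation is valid.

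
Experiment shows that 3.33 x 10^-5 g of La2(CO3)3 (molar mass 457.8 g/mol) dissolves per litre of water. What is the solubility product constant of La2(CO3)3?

Molar solubility s = (3.33 x 10^-5 g/L) / (457.8 g/mol) = 7.274 × 10^-8 M.
La2(CO3)3(s) ⇌ 2 La^3+ + 3 CO3^2-
Let s = molar solubility. Then [La^3+] = 2s and [CO3^2-] = 3s.
Ksp = [La^3+]^2[CO3^2-]^3
Ksp = (2s)^2(3s)^3 = 108s^5
Ksp = 108 × (7.274 x 10^-8)^5 = 2.20 × 10^-34

2.20 × 10^-34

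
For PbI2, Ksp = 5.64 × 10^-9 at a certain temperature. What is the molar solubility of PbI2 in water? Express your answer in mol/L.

PbI2(s) ⇌ Pb^2+(aq) + 2 I^-(aq)
Ksp = [Pb^2+][I^-]^2
For each mole of PbI2 that dissolves: [Pb^2+] = s, [I^-] = 2s.
So Ksp = s × (2s)^2 = 4s^3
s = (5.64 × 10^-9 / 4)^(1/3) = 1.12 x 10^-3 M

s ≈ 1.12 x 10^-3 M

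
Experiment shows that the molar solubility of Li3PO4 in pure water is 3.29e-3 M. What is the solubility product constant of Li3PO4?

Ksp = 3.16e-9

Li3PO4(s) ⇌ 3 Li^+ + PO4^3-
If s mol/L of Li3PO4 dissolves, [Li^+] = 3s and [PO4^3-] = s.
Ksp = [Li^+]^3[PO4^3-]
Ksp = (3s)^3s = 27s^4
With s = 3.29 x 10^-3: Ksp = 3.16 × 10^-9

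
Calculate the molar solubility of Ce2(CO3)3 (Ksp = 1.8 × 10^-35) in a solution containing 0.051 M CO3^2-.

Ce2(CO3)3(s) ⇌ 2 Ce^3+ + 3 CO3^2-
Ksp = [Ce^3+]^2[CO3^2-]^3
Let s = moles of Ce2(CO3)3 that dissolve per litre. [Ce^3+] = 2s, [CO3^2-] = 0.051 + 3s ≈ 0.051 (Ksp is small, so little additional dissolves).
Ksp ≈ (2s)^2 × (0.051)^3
s = 1.8 × 10^-16 M
Check: 3s = 5.5 x 10^-16 ≪ 0.051, so the approximation is valid.

1.8 x 10^-16 M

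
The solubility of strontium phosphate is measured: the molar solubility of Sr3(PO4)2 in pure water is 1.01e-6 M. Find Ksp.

Ksp = 1.14 × 10^-28

Sr3(PO4)2(s) ⇌ 3 Sr^2+(aq) + 2 PO4^3-(aq)
If s mol/L of Sr3(PO4)2 dissolves, [Sr^2+] = 3s and [PO4^3-] = 2s.
Ksp = [Sr^2+]^3[PO4^3-]^2
So Ksp = (3s)^3 × (2s)^2 = 108s^5
Ksp = 108 × (1.01 × 10^-6)^5 = 1.14 × 10^-28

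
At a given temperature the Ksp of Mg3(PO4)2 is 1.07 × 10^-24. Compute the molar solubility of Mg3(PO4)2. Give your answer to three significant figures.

Mg3(PO4)2(s) ⇌ 3 Mg^2+(aq) + 2 PO4^3-(aq)
Ksp = [Mg^2+]^3[PO4^3-]^2
If s mol/L of Mg3(PO4)2 dissolves, [Mg^2+] = 3s and [PO4^3-] = 2s.
Substituting: Ksp = (3s)^3(2s)^2 = 108s^5
Solving, s = (1.07 × 10^-24/108)^(1/5) = 6.30 × 10^-6 M

s ≈ 6.30 × 10^-6 M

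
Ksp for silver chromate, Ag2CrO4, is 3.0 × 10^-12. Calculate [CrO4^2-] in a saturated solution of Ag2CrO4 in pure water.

[CrO4^2-] = 9.1 × 10^-5 M

Ag2CrO4(s) ⇌ 2 Ag^+(aq) + CrO4^2-(aq)
Ksp = [Ag^+]^2[CrO4^2-]
If s mol/L of Ag2CrO4 dissolves, [Ag^+] = 2s and [CrO4^2-] = s.
So Ksp = (2s)^2 × s = 4s^3
s = (3.0 × 10^-12 / 4)^(1/3) = 9.09 × 10^-5 M
[CrO4^2-] = s = 9.1 × 10^-5 M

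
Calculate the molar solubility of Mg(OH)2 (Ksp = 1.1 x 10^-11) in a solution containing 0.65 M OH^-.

s = 2.6 × 10^-11 M

Mg(OH)2(s) <=> Mg^2+(aq) + 2 OH^-(aq)
Ksp = [Mg^2+][OH^-]^2
Let s = moles of Mg(OH)2 that dissolve per litre. [Mg^2+] = s, [OH^-] = 0.65 + 2s ≈ 0.65 (Ksp is small, so little additional dissolves).
Ksp ≈ s × (0.65)^2
s = 2.6 × 10^-11 M
Check: 2s = 5.2 x 10^-11 ≪ 0.65, so the approximation is valid.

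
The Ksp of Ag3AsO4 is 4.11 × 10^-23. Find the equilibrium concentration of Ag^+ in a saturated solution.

Ag3AsO4(s) <=> 3 Ag^+ + AsO4^3-
Ksp = [Ag^+]^3[AsO4^3-]
With molar solubility s: [Ag^+] = 3s, [AsO4^3-] = s.
Ksp = (3s)^3s = 27s^4
s^4 = 4.11 × 10^-23 / 27, so s = 1.111 × 10^-6 M
[Ag^+] = 3s = 3.33 × 10^-6 M

[Ag^+] = 3.33e-6 M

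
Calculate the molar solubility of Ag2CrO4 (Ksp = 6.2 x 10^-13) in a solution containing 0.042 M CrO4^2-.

Ag2CrO4(s) ⇌ 2 Ag^+ + CrO4^2-
Ksp = [Ag^+]^2[CrO4^2-]
If s mol/L dissolves here, [Ag^+] = 2s, [CrO4^2-] = 0.042 + s ≈ 0.042 (since the CrO4^2- already present dominates).
Ksp ≈ (2s)^2 × 0.042
s = 1.9 × 10^-6 M
Check: s = 1.9 x 10^-6 ≪ 0.042, so the approximation is valid.

1.9 × 10^-6 M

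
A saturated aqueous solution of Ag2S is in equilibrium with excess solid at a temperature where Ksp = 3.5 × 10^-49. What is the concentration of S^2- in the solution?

[S^2-] = 4.4 x 10^-17 M

Ag2S(s) <=> 2 Ag^+ + S^2-
Ksp = [Ag^+]^2[S^2-]
If s mol/L of Ag2S dissolves, [Ag^+] = 2s and [S^2-] = s.
So Ksp = (2s)^2 × s = 4s^3
s^3 = 3.5 × 10^-49 / 4, so s = 4.44 × 10^-17 M
[S^2-] = s = 4.4 x 10^-17 M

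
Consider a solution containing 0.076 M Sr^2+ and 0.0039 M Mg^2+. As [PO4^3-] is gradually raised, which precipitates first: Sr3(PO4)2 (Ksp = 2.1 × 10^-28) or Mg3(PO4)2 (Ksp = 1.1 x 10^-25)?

Precipitation of each salt starts when its ion product equals its Ksp.
For Sr3(PO4)2: 2.1 × 10^-28 = (0.076)^3 × [PO4^3-]^2  ⇒  [PO4^3-] = 6.9 × 10^-13 M.
For Mg3(PO4)2: 1.1 x 10^-25 = (0.0039)^3 × [PO4^3-]^2  ⇒  [PO4^3-] = 1.4 × 10^-9 M.
The salt with the lower threshold [PO4^3-] precipitates first: Sr3(PO4)2.

Sr3(PO4)2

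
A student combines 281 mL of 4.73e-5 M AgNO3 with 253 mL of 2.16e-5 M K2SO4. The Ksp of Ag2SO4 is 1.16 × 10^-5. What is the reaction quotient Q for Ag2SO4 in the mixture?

Q = 6.34 x 10^-15

Total volume = 281 + 253 = 534 mL.
[Ag^+] = 4.73 × 10^-5 × (281/534) = 2.489 × 10^-5 M
[SO4^2-] = 2.16 × 10^-5 × (253/534) = 1.023 × 10^-5 M
Ag2SO4(s) ⇌ 2 Ag^+ + SO4^2-, so Q = [Ag^+]^2[SO4^2-]
Q = (2.489 x 10^-5)^2(1.023 × 10^-5) = 6.34 x 10^-15
Q < Ksp, so no precipitate of Ag2SO4 forms.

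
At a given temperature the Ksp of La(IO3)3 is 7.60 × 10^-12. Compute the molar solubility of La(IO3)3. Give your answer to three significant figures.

7.28 × 10^-4 M

La(IO3)3(s) <=> La^3+ + 3 IO3^-
Ksp = [La^3+][IO3^-]^3
For each mole of La(IO3)3 that dissolves: [La^3+] = s, [IO3^-] = 3s.
Ksp = s(3s)^3 = 27s^4
s = (7.60 × 10^-12 / 27)^(1/4) = 7.28 × 10^-4 M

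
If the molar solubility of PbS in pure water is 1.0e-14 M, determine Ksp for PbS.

1.0 × 10^-28

PbS(s) ⇌ Pb^2+ + S^2-
If s mol/L of PbS dissolves, [Pb^2+] = s and [S^2-] = s.
Ksp = [Pb^2+][S^2-]
Ksp = (s)(s) = s^2
Ksp = (1.0 × 10^-14)^2 = 1.0 x 10^-28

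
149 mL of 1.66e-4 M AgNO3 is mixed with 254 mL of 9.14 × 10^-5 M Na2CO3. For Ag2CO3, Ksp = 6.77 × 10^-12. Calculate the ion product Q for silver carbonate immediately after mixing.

Total volume = 149 + 254 = 403 mL.
[Ag^+] = 1.66 x 10^-4 × (149/403) = 6.137 × 10^-5 M
[CO3^2-] = 9.14 × 10^-5 × (254/403) = 5.761 × 10^-5 M
Ag2CO3(s) ⇌ 2 Ag^+ + CO3^2-, so Q = [Ag^+]^2[CO3^2-]
Q = (6.137 x 10^-5)^2(5.761 x 10^-5) = 2.17 x 10^-13
Q < Ksp, so no precipitate of Ag2CO3 forms.

Q ≈ 2.17 × 10^-13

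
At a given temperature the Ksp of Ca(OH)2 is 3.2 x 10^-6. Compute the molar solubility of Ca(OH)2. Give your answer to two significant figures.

s ≈ 9.3 × 10^-3 M

Ca(OH)2(s) ⇌ Ca^2+(aq) + 2 OH^-(aq)
Ksp = [Ca^2+][OH^-]^2
If s mol/L of Ca(OH)2 dissolves, [Ca^2+] = s and [OH^-] = 2s.
Substituting: Ksp = s(2s)^2 = 4s^3
Solving, s = (3.2 x 10^-6/4)^(1/3) = 9.3 × 10^-3 M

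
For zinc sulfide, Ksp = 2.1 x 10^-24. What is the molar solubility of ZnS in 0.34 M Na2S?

s ≈ 6.2 × 10^-24 M

ZnS(s) ⇌ Zn^2+(aq) + S^2-(aq)
Ksp = [Zn^2+][S^2-]
If s mol/L dissolves here, [Zn^2+] = s, [S^2-] = 0.34 + s ≈ 0.34 (common-ion effect: S^2- is already 0.34 M).
Ksp ≈ s × 0.34
s = 6.2 x 10^-24 M
Check: s = 6.2 × 10^-24 ≪ 0.34, so the approximation is valid.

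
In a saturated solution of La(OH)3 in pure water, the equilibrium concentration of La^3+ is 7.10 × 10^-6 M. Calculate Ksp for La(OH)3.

6.86e-20

La(OH)3(s) <=> La^3+(aq) + 3 OH^-(aq)
Stoichiometry gives [OH^-] = (3/1)[La^3+] = 2.130 × 10^-5 M.
Ksp = [La^3+][OH^-]^3
Ksp = 7.10 × 10^-6 × (2.130 × 10^-5)^3 = 6.86 × 10^-20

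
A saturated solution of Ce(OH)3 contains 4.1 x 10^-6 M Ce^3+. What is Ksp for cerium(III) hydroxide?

Ksp = 7.6 x 10^-21

Ce(OH)3(s) ⇌ Ce^3+(aq) + 3 OH^-(aq)
Stoichiometry gives [OH^-] = (3/1)[Ce^3+] = 1.23 x 10^-5 M.
Ksp = [Ce^3+][OH^-]^3
Ksp = 4.1 × 10^-6 × (1.23 × 10^-5)^3 = 7.6 × 10^-21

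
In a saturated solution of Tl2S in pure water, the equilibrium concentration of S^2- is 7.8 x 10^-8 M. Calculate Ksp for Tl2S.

Tl2S(s) <=> 2 Tl^+(aq) + S^2-(aq)
Stoichiometry gives [Tl^+] = (2/1)[S^2-] = 1.56 x 10^-7 M.
Ksp = [Tl^+]^2[S^2-]
Ksp = (1.56 × 10^-7)^2 × 7.8 × 10^-8 = 1.9 × 10^-21

1.9e-21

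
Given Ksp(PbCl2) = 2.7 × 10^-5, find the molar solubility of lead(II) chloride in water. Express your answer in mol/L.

PbCl2(s) <=> Pb^2+ + 2 Cl^-
Ksp = [Pb^2+][Cl^-]^2
Let s = molar solubility. Then [Pb^2+] = s and [Cl^-] = 2s.
So Ksp = s × (2s)^2 = 4s^3
s^3 = 2.7 × 10^-5 / 4, so s = 1.9 × 10^-2 M

1.9 × 10^-2 M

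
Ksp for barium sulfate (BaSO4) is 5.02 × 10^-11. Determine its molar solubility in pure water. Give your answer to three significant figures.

s ≈ 7.09 × 10^-6 M

BaSO4(s) ⇌ Ba^2+(aq) + SO4^2-(aq)
Ksp = [Ba^2+][SO4^2-]
If s mol/L of BaSO4 dissolves, [Ba^2+] = s and [SO4^2-] = s.
Ksp = s^2
s = (5.02 × 10^-11)^(1/2) = 7.09 x 10^-6 M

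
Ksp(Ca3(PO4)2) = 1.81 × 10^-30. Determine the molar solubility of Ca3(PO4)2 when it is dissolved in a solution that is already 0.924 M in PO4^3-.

s ≈ 4.28 x 10^-11 M

Ca3(PO4)2(s) ⇌ 3 Ca^2+ + 2 PO4^3-
Ksp = [Ca^2+]^3[PO4^3-]^2
Let s = moles of Ca3(PO4)2 that dissolve per litre. [Ca^2+] = 3s, [PO4^3-] = 0.924 + 2s ≈ 0.924 (common-ion effect: PO4^3- is already 0.924 M).
Ksp ≈ (3s)^3 × (0.924)^2
s = 4.28 × 10^-11 M
Check: 2s = 8.6 × 10^-11 ≪ 0.924, so the approximation is valid.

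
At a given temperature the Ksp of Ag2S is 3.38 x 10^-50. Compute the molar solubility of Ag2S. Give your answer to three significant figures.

Ag2S(s) ⇌ 2 Ag^+ + S^2-
Ksp = [Ag^+]^2[S^2-]
With molar solubility s: [Ag^+] = 2s, [S^2-] = s.
Ksp = (2s)^2s = 4s^3
s = (3.38 x 10^-50 / 4)^(1/3) = 2.04 × 10^-17 M

2.04e-17 M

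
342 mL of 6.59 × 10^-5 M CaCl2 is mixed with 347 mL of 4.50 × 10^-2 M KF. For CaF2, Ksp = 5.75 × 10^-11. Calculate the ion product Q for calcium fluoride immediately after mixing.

Total volume = 342 + 347 = 689 mL.
[Ca^2+] = 6.59 × 10^-5 × (342/689) = 3.271 × 10^-5 M
[F^-] = 4.50 × 10^-2 × (347/689) = 2.266 × 10^-2 M
CaF2(s) ⇌ Ca^2+(aq) + 2 F^-(aq), so Q = [Ca^2+][F^-]^2
Q = (3.271 × 10^-5)(2.266 × 10^-2)^2 = 1.68 x 10^-8
Q > Ksp, so CaF2 will precipitate.

Q ≈ 1.68e-8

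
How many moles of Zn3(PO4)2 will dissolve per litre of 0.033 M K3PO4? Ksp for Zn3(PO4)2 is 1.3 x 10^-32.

7.6e-11 M

Zn3(PO4)2(s) ⇌ 3 Zn^2+ + 2 PO4^3-
Ksp = [Zn^2+]^3[PO4^3-]^2
If s mol/L dissolves here, [Zn^2+] = 3s, [PO4^3-] = 0.033 + 2s ≈ 0.033 (Ksp is small, so little additional dissolves).
Ksp ≈ (3s)^3 × (0.033)^2
s = 7.6 x 10^-11 M
Check: 2s = 1.5 × 10^-10 ≪ 0.033, so the approximation is valid.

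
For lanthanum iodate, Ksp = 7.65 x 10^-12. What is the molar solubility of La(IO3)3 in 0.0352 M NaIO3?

La(IO3)3(s) ⇌ La^3+ + 3 IO3^-
Ksp = [La^3+][IO3^-]^3
If s mol/L dissolves here, [La^3+] = s, [IO3^-] = 0.0352 + 3s ≈ 0.0352 (since IO3^- from NaIO3 dominates).
Ksp ≈ s × (0.0352)^3
s = 1.75 × 10^-7 M
Check: 3s = 5.3 x 10^-7 ≪ 0.0352, so the approximation is valid.

s ≈ 1.75 x 10^-7 M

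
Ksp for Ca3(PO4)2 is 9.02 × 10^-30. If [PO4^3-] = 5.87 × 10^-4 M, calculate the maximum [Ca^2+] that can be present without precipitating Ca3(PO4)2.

Ca3(PO4)2(s) ⇌ 3 Ca^2+(aq) + 2 PO4^3-(aq)
Ksp = [Ca^2+]^3[PO4^3-]^2
Precipitation begins when Q = Ksp. With [PO4^3-] = 5.87 × 10^-4 M:
9.02 × 10^-30 = (5.87 × 10^-4)^2 × [Ca^2+]^3
[Ca^2+] = (9.02 × 10^-30 / 3.446 x 10^-7)^(1/3) = 2.97 x 10^-8 M

[Ca^2+] ≈ 2.97 x 10^-8 M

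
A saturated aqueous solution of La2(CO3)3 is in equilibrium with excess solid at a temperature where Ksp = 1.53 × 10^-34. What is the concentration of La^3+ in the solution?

La2(CO3)3(s) ⇌ 2 La^3+ + 3 CO3^2-
Ksp = [La^3+]^2[CO3^2-]^3
Let s = molar solubility. Then [La^3+] = 2s and [CO3^2-] = 3s.
Substituting: Ksp = (2s)^2(3s)^3 = 108s^5
s = (1.53 × 10^-34 / 108)^(1/5) = 6.765 x 10^-8 M
[La^3+] = 2s = 1.35 x 10^-7 M

[La^3+] = 1.35 × 10^-7 M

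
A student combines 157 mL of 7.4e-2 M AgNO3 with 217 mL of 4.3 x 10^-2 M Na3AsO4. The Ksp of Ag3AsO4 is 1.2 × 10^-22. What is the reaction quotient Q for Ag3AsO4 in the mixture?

Total volume = 157 + 217 = 374 mL.
[Ag^+] = 7.4 × 10^-2 × (157/374) = 3.11 × 10^-2 M
[AsO4^3-] = 4.3 × 10^-2 × (217/374) = 2.49 × 10^-2 M
Ag3AsO4(s) ⇌ 3 Ag^+ + AsO4^3-, so Q = [Ag^+]^3[AsO4^3-]
Q = (3.11 × 10^-2)^3(2.49 × 10^-2) = 7.5 × 10^-7
Q > Ksp, so Ag3AsO4 will precipitate.

7.5e-7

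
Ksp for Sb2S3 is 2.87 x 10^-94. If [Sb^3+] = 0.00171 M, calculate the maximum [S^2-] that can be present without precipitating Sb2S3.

Sb2S3(s) <=> 2 Sb^3+ + 3 S^2-
Ksp = [Sb^3+]^2[S^2-]^3
Precipitation begins when Q = Ksp. With [Sb^3+] = 0.00171 M:
2.87 x 10^-94 = (0.00171)^2 × [S^2-]^3
[S^2-] = (2.87 x 10^-94 / 2.924 × 10^-6)^(1/3) = 4.61 x 10^-30 M

[S^2-] ≈ 4.61 × 10^-30 M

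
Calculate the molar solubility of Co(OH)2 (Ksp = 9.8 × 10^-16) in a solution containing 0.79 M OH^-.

s = 1.6e-15 M

Co(OH)2(s) ⇌ Co^2+ + 2 OH^-
Ksp = [Co^2+][OH^-]^2
If s mol/L dissolves here, [Co^2+] = s, [OH^-] = 0.79 + 2s ≈ 0.79 (since the OH^- already present dominates).
Ksp ≈ s × (0.79)^2
s = 1.6 x 10^-15 M
Check: 2s = 3.1 × 10^-15 ≪ 0.79, so the approximation is valid.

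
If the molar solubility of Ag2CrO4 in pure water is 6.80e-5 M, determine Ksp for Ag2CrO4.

Ag2CrO4(s) ⇌ 2 Ag^+ + CrO4^2-
If s mol/L of Ag2CrO4 dissolves, [Ag^+] = 2s and [CrO4^2-] = s.
Ksp = [Ag^+]^2[CrO4^2-]
Substituting: Ksp = (2s)^2s = 4s^3
Ksp = 4 × (6.80 × 10^-5)^3 = 1.26 × 10^-12

Ksp = 1.26e-12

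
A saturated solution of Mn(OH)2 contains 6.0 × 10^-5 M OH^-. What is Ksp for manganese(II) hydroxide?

Mn(OH)2(s) <=> Mn^2+ + 2 OH^-
Stoichiometry gives [Mn^2+] = (1/2)[OH^-] = 3.00 x 10^-5 M.
Ksp = [Mn^2+][OH^-]^2
Ksp = 3.00 x 10^-5 × (6.0 × 10^-5)^2 = 1.1 × 10^-13

1.1 × 10^-13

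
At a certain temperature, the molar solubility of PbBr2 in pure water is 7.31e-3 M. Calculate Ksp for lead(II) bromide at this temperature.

PbBr2(s) ⇌ Pb^2+ + 2 Br^-
Let s = molar solubility. Then [Pb^2+] = s and [Br^-] = 2s.
Ksp = [Pb^2+][Br^-]^2
So Ksp = s × (2s)^2 = 4s^3
With s = 7.31 x 10^-3: Ksp = 1.56 × 10^-6

Ksp ≈ 1.56 × 10^-6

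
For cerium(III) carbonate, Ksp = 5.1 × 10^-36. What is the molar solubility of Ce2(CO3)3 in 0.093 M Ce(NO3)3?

2.8e-12 M

Ce2(CO3)3(s) <=> 2 Ce^3+ + 3 CO3^2-
Ksp = [Ce^3+]^2[CO3^2-]^3
Let s be the molar solubility in this solution. [Ce^3+] = 0.093 + 2s ≈ 0.093, [CO3^2-] = 3s (Ksp is small, so little additional dissolves).
Ksp ≈ (0.093)^2 × (3s)^3
s = 2.8 x 10^-12 M
Check: 2s = 5.6 x 10^-12 ≪ 0.093, so the approximation is valid.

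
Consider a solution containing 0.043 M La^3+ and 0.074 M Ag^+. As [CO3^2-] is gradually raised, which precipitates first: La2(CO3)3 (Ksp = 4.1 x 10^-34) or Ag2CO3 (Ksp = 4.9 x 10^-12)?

Precipitation of each salt starts when its ion product equals its Ksp.
For La2(CO3)3: 4.1 x 10^-34 = (0.043)^2 × [CO3^2-]^3  ⇒  [CO3^2-] = 6.1 × 10^-11 M.
For Ag2CO3: 4.9 x 10^-12 = (0.074)^2 × [CO3^2-]  ⇒  [CO3^2-] = 8.9 x 10^-10 M.
The salt with the lower threshold [CO3^2-] precipitates first: La2(CO3)3.

La2(CO3)3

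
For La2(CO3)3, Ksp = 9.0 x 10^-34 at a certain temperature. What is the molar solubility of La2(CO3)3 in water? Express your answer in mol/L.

s ≈ 9.6 × 10^-8 M

La2(CO3)3(s) <=> 2 La^3+(aq) + 3 CO3^2-(aq)
Ksp = [La^3+]^2[CO3^2-]^3
Let s = molar solubility. Then [La^3+] = 2s and [CO3^2-] = 3s.
Substituting: Ksp = (2s)^2(3s)^3 = 108s^5
Solving, s = (9.0 x 10^-34/108)^(1/5) = 9.6 × 10^-8 M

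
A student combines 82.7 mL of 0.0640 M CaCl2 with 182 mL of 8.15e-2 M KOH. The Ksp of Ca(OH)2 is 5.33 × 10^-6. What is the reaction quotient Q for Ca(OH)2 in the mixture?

6.28e-5

Total volume = 82.7 + 182 = 264.7 mL.
[Ca^2+] = 6.40 x 10^-2 × (82.7/264.7) = 2.000 × 10^-2 M
[OH^-] = 8.15 x 10^-2 × (182/264.7) = 5.604 x 10^-2 M
Ca(OH)2(s) ⇌ Ca^2+(aq) + 2 OH^-(aq), so Q = [Ca^2+][OH^-]^2
Q = (2.000 × 10^-2)(5.604 × 10^-2)^2 = 6.28 × 10^-5
Q > Ksp, so Ca(OH)2 will precipitate.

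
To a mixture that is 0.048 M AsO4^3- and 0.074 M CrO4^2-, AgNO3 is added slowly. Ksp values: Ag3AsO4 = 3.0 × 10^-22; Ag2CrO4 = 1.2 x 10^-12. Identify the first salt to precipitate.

Each salt begins to precipitate when Q = Ksp, i.e. when [Ag^+] reaches its threshold.
For Ag3AsO4: 3.0 × 10^-22 = 0.048 × [Ag^+]^3  ⇒  [Ag^+] = 1.8 × 10^-7 M.
For Ag2CrO4: 1.2 x 10^-12 = 0.074 × [Ag^+]^2  ⇒  [Ag^+] = 4.0 × 10^-6 M.
The salt with the lower threshold [Ag^+] precipitates first: Ag3AsO4.

Ag3AsO4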